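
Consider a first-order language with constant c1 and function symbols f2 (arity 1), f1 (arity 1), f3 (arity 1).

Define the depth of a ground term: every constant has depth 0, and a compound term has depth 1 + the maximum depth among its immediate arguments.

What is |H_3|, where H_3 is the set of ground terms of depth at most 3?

40

Count level by level. With function symbols f2/1, f1/1, f3/1, the terms of depth ≤ k are the 1 constant together with each function applied to depth-≤(k−1) tuples, so N_k = 1 + N_{k-1} + N_{k-1} + N_{k-1}.
N_0 = 1
N_1 = 1 + 1 + 1 + 1 = 4
N_2 = 1 + 4 + 4 + 4 = 13
N_3 = 1 + 13 + 13 + 13 = 40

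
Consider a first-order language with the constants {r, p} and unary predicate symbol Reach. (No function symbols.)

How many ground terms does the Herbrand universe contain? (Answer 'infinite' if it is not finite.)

2

There are no function symbols, so every ground term is one of the 2 constants.
The Herbrand universe is {r, p}, which is finite with 2 elements.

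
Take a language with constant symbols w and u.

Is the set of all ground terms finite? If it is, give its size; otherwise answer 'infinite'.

2

There are no function symbols, so every ground term is one of the 2 constants.
The Herbrand universe is {w, u}, which is finite with 2 elements.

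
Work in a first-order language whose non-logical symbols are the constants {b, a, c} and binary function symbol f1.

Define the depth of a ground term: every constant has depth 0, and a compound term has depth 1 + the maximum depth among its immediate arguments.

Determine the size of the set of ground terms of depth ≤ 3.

Let N_k count ground terms of depth at most k. Each non-constant term of depth ≤ k is some function symbol applied to depth-≤(k−1) arguments, giving N_k = 3 + N_{k-1}^2.
N_0 = 3
N_1 = 3 + 3^2 = 12
N_2 = 3 + 12^2 = 147
N_3 = 3 + 147^2 = 21612

21612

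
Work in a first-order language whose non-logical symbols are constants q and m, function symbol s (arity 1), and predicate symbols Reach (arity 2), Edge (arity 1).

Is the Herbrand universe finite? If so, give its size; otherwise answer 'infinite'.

The signature has at least one function symbol (s, arity 1) and at least one constant (q).
Iterating s gives infinitely many distinct ground terms: q, s(q), s(s(q)), ...
So the Herbrand universe is infinite.

infinite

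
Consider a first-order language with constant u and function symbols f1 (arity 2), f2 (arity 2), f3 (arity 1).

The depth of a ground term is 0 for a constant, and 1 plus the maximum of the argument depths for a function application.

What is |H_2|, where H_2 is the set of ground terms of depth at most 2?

Let N_k = |{terms of depth ≤ k}|. Then N_0 = 1 and N_k = 1 + N_{k-1}^2 + N_{k-1}^2 + N_{k-1} for k ≥ 1 (one summand per function symbol, arity giving the exponent).
N_0 = 1
N_1 = 1 + 1^2 + 1^2 + 1 = 4
N_2 = 1 + 4^2 + 4^2 + 4 = 37

37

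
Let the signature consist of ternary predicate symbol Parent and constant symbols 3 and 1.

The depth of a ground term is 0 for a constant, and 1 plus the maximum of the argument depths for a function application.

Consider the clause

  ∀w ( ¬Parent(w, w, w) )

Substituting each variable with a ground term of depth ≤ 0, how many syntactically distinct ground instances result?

2

Ground terms of depth ≤ 0:
  With no function symbols every ground term is a constant, so there are exactly 2 ground terms at every depth bound.
  N_0 = 2
  Explicitly: 3, 1.
So there are 2 ground terms available for substitution.
The variable w ranges independently over the available ground terms, and distinct assignments produce distinct instances.
Number of ground instances = 2.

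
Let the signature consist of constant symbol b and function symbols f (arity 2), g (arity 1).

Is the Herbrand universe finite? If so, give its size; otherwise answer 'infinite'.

The signature has at least one function symbol (f, arity 2) and at least one constant (b).
Iterating f gives infinitely many distinct ground terms: b, f(b, b), f(f(b, b), f(b, b)), ...
So the Herbrand universe is infinite.

infinite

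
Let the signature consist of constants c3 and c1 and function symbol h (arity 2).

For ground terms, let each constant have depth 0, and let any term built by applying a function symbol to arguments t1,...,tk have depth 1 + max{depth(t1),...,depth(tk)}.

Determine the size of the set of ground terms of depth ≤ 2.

38

Let N_k count ground terms of depth at most k. Each non-constant term of depth ≤ k is some function symbol applied to depth-≤(k−1) arguments, giving N_k = 2 + N_{k-1}^2.
N_0 = 2
N_1 = 2 + 2^2 = 6
N_2 = 2 + 6^2 = 38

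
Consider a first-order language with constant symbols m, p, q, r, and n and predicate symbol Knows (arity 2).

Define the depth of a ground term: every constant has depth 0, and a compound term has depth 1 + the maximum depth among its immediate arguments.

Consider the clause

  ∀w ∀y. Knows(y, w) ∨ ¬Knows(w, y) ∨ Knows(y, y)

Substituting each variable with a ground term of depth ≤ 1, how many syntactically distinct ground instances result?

25

Ground terms of depth ≤ 1:
  With no function symbols every ground term is a constant, so there are exactly 5 ground terms at every depth bound.
  N_0 = 5
  N_1 = 5
  Explicitly: m, p, q, r, n.
So there are 5 ground terms available for substitution.
Each of w, y ranges independently over the available ground terms, and distinct assignments produce distinct instances.
Number of ground instances = 5^2 = 25.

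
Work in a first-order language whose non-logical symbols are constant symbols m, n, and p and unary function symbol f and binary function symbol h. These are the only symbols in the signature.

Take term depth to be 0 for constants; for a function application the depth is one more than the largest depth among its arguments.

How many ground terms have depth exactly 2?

228

If N_k denotes the number of depth-≤k ground terms, the 3 constants give N_0 = 3, and each function symbol of arity r contributes N_{k-1}^r new terms at level k: N_k = 3 + N_{k-1} + N_{k-1}^2.
N_0 = 3
N_1 = 3 + 3 + 3^2 = 15
N_2 = 3 + 15 + 15^2 = 243
Terms of depth exactly 2: N_2 − N_1 = 243 − 15 = 228.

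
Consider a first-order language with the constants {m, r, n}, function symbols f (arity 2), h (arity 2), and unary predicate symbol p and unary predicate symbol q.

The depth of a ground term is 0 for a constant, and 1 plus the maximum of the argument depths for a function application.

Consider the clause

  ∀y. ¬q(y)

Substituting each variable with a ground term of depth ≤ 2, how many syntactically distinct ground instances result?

Ground terms of depth ≤ 2:
  Let N_k = |{terms of depth ≤ k}|. Then N_0 = 3 and N_k = 3 + N_{k-1}^2 + N_{k-1}^2 for k ≥ 1 (one summand per function symbol, arity giving the exponent).
  N_0 = 3
  N_1 = 3 + 3^2 + 3^2 = 21
  N_2 = 3 + 21^2 + 21^2 = 885
So there are 885 ground terms available for substitution.
The clause has 1 distinct variable (y), which appears in the body. In the free term algebra distinct substitutions yield syntactically distinct ground instances.
Number of ground instances = 885.

885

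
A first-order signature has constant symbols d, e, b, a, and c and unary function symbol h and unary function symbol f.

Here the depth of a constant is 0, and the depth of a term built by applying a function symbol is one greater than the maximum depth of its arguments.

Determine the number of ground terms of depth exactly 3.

Let N_k = |{terms of depth ≤ k}|. Then N_0 = 5 and N_k = 5 + N_{k-1} + N_{k-1} for k ≥ 1 (one summand per function symbol, arity giving the exponent).
N_0 = 5
N_1 = 5 + 5 + 5 = 15
N_2 = 5 + 15 + 15 = 35
N_3 = 5 + 35 + 35 = 75
Terms of depth exactly 3: N_3 − N_2 = 75 − 35 = 40.

40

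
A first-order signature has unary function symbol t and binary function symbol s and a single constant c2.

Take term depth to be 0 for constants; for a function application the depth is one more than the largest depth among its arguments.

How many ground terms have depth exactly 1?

If N_k denotes the number of depth-≤k ground terms, the 1 constant gives N_0 = 1, and each function symbol of arity r contributes N_{k-1}^r new terms at level k: N_k = 1 + N_{k-1} + N_{k-1}^2.
N_0 = 1
N_1 = 1 + 1 + 1^2 = 3
Terms of depth exactly 1: N_1 − N_0 = 3 − 1 = 2.

2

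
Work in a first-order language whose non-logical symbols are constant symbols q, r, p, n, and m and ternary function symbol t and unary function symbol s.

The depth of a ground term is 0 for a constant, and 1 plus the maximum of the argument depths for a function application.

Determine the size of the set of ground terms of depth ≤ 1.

135

Count level by level. With function symbols t/3, s/1, the terms of depth ≤ k are the 5 constants together with each function applied to depth-≤(k−1) tuples, so N_k = 5 + N_{k-1}^3 + N_{k-1}.
N_0 = 5
N_1 = 5 + 5^3 + 5 = 135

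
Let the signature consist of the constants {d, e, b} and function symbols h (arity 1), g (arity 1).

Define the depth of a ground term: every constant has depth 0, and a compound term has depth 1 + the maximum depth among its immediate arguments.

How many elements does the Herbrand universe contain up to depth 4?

93

If N_k denotes the number of depth-≤k ground terms, the 3 constants give N_0 = 3, and each function symbol of arity r contributes N_{k-1}^r new terms at level k: N_k = 3 + N_{k-1} + N_{k-1}.
N_0 = 3
N_1 = 3 + 3 + 3 = 9
N_2 = 3 + 9 + 9 = 21
N_3 = 3 + 21 + 21 = 45
N_4 = 3 + 45 + 45 = 93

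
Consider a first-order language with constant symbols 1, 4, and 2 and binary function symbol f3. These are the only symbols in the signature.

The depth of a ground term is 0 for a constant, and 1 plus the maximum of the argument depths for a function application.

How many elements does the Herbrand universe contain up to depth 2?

147

If N_k denotes the number of depth-≤k ground terms, the 3 constants give N_0 = 3, and each function symbol of arity r contributes N_{k-1}^r new terms at level k: N_k = 3 + N_{k-1}^2.
N_0 = 3
N_1 = 3 + 3^2 = 12
N_2 = 3 + 12^2 = 147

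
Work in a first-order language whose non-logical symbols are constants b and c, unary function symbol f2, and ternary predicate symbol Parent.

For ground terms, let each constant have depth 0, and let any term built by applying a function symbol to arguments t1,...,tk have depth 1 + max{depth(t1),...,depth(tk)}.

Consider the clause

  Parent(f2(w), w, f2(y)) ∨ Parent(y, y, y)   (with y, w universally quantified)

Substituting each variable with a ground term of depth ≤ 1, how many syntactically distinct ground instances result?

Ground terms of depth ≤ 1:
  Let N_k count ground terms of depth at most k. Each non-constant term of depth ≤ k is some function symbol applied to depth-≤(k−1) arguments, giving N_k = 2 + N_{k-1}.
  N_0 = 2
  N_1 = 2 + 2 = 4
  Explicitly: b, c, f2(b), f2(c).
So there are 4 ground terms available for substitution.
The body mentions every one of the 2 quantified variables; since ground terms form a free algebra, no two substitutions collapse to the same formula.
Number of ground instances = 4^2 = 16.

16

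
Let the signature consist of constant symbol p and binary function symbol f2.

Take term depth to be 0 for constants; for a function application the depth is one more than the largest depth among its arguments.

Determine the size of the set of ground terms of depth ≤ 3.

26

Let N_k count ground terms of depth at most k. Each non-constant term of depth ≤ k is some function symbol applied to depth-≤(k−1) arguments, giving N_k = 1 + N_{k-1}^2.
N_0 = 1
N_1 = 1 + 1^2 = 2
N_2 = 1 + 2^2 = 5
N_3 = 1 + 5^2 = 26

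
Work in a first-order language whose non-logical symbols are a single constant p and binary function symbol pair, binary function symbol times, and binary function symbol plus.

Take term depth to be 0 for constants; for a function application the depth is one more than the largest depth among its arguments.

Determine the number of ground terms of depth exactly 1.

3

Let N_k count ground terms of depth at most k. Each non-constant term of depth ≤ k is some function symbol applied to depth-≤(k−1) arguments, giving N_k = 1 + N_{k-1}^2 + N_{k-1}^2 + N_{k-1}^2.
N_0 = 1
N_1 = 1 + 1^2 + 1^2 + 1^2 = 4
Terms of depth exactly 1: N_1 − N_0 = 4 − 1 = 3.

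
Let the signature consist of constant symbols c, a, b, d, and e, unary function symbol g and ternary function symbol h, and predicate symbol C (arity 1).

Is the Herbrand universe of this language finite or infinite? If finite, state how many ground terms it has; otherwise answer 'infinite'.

The signature has at least one function symbol (g, arity 1) and at least one constant (c).
Iterating g gives infinitely many distinct ground terms: c, g(c), g(g(c)), ...
So the Herbrand universe is infinite.

infinite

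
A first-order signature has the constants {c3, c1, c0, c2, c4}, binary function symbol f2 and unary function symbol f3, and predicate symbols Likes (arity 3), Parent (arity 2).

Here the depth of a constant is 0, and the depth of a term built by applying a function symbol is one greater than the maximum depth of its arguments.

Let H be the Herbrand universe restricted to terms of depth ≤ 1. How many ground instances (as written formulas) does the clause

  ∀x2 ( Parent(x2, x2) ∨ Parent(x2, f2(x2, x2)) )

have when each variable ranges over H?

35

Ground terms of depth ≤ 1:
  Let N_k = |{terms of depth ≤ k}|. Then N_0 = 5 and N_k = 5 + N_{k-1}^2 + N_{k-1} for k ≥ 1 (one summand per function symbol, arity giving the exponent).
  N_0 = 5
  N_1 = 5 + 5^2 + 5 = 35
So there are 35 ground terms available for substitution.
The clause has 1 distinct variable (x2), which appears in the body. In the free term algebra distinct substitutions yield syntactically distinct ground instances.
Number of ground instances = 35.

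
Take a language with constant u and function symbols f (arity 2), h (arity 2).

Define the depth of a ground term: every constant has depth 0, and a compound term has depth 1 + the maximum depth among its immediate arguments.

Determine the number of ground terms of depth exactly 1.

Count level by level. With function symbols f/2, h/2, the terms of depth ≤ k are the 1 constant together with each function applied to depth-≤(k−1) tuples, so N_k = 1 + N_{k-1}^2 + N_{k-1}^2.
N_0 = 1
N_1 = 1 + 1^2 + 1^2 = 3
Terms of depth exactly 1: N_1 − N_0 = 3 − 1 = 2.

2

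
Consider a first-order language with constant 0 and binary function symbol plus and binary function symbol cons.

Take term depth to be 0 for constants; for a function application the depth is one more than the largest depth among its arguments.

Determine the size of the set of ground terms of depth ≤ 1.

Count level by level. With function symbols plus/2, cons/2, the terms of depth ≤ k are the 1 constant together with each function applied to depth-≤(k−1) tuples, so N_k = 1 + N_{k-1}^2 + N_{k-1}^2.
N_0 = 1
N_1 = 1 + 1^2 + 1^2 = 3

3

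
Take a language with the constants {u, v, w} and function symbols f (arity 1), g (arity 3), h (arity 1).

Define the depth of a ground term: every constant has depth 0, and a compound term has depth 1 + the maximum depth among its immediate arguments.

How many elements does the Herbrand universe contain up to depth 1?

36

Count level by level. With function symbols f/1, g/3, h/1, the terms of depth ≤ k are the 3 constants together with each function applied to depth-≤(k−1) tuples, so N_k = 3 + N_{k-1} + N_{k-1}^3 + N_{k-1}.
N_0 = 3
N_1 = 3 + 3 + 3^3 + 3 = 36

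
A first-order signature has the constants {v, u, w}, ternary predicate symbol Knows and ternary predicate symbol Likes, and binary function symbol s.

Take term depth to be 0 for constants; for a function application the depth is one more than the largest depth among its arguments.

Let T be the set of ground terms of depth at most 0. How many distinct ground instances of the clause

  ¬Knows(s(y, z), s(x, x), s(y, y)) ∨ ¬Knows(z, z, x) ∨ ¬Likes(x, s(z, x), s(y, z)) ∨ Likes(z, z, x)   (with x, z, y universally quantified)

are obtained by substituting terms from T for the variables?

27

Ground terms of depth ≤ 0:
  Count level by level. With function symbols s/2, the terms of depth ≤ k are the 3 constants together with each function applied to depth-≤(k−1) tuples, so N_k = 3 + N_{k-1}^2.
  N_0 = 3
  Explicitly: v, u, w.
So there are 3 ground terms available for substitution.
The clause has 3 distinct variables (x, z, y), each appearing in the body. In the free term algebra distinct substitutions yield syntactically distinct ground instances.
Number of ground instances = 3^3 = 27.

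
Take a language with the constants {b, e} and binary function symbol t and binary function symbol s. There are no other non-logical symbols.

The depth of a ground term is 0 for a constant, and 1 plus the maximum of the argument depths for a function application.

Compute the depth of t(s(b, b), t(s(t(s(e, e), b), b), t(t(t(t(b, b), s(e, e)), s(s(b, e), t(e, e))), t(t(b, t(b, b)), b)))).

depth(s(b, b)) = 1 + max(0, 0) = 1
depth(s(e, e)) = 1 + max(0, 0) = 1
depth(t(s(e, e), b)) = 1 + max(1, 0) = 2
depth(s(t(s(e, e), b), b)) = 1 + max(2, 0) = 3
depth(t(b, b)) = 1 + max(0, 0) = 1
depth(t(t(b, b), s(e, e))) = 1 + max(1, 1) = 2
depth(s(b, e)) = 1 + max(0, 0) = 1
depth(t(e, e)) = 1 + max(0, 0) = 1
depth(s(s(b, e), t(e, e))) = 1 + max(1, 1) = 2
depth(t(t(t(b, b), s(e, e)), s(s(b, e), t(e, e)))) = 1 + max(2, 2) = 3
depth(t(b, t(b, b))) = 1 + max(0, 1) = 2
depth(t(t(b, t(b, b)), b)) = 1 + max(2, 0) = 3
depth(t(t(t(t(b, b), s(e, e)), s(s(b, e), t(e, e))), t(t(b, t(b, b)), b))) = 1 + max(3, 3) = 4
depth(t(s(t(s(e, e), b), b), t(t(t(t(b, b), s(e, e)), s(s(b, e), t(e, e))), t(t(b, t(b, b)), b)))) = 1 + max(3, 4) = 5
depth(t(s(b, b), t(s(t(s(e, e), b), b), t(t(t(t(b, b), s(e, e)), s(s(b, e), t(e, e))), t(t(b, t(b, b)), b))))) = 1 + max(1, 5) = 6

6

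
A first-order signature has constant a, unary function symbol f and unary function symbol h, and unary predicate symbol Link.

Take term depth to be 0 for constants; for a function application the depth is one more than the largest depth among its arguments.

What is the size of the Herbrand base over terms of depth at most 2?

7

First count ground terms of depth ≤ 2.
Count level by level. With function symbols f/1, h/1, the terms of depth ≤ k are the 1 constant together with each function applied to depth-≤(k−1) tuples, so N_k = 1 + N_{k-1} + N_{k-1}.
N_0 = 1
N_1 = 1 + 1 + 1 = 3
N_2 = 1 + 3 + 3 = 7
So |H| = 7.
Ground atoms are formed by filling each argument slot of a predicate with a term from H, so an r-ary predicate gives |H|^r atoms:
  Link: 7
Total ground atoms: 7.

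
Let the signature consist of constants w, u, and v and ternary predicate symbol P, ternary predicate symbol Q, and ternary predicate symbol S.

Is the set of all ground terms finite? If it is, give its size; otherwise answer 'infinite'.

There are no function symbols, so every ground term is one of the 3 constants.
The Herbrand universe is {w, u, v}, which is finite with 3 elements.

3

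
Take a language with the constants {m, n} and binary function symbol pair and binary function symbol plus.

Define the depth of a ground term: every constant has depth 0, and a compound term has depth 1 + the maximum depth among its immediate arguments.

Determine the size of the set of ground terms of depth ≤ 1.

10

Write N_k for the number of ground terms of depth ≤ k. A term of depth ≤ k is either a constant or a function symbol applied to arguments of depth ≤ k−1, so N_k = 2 + N_{k-1}^2 + N_{k-1}^2.
N_0 = 2
N_1 = 2 + 2^2 + 2^2 = 10
Explicitly: m, n, pair(m, m), pair(m, n), pair(n, m), pair(n, n), plus(m, m), plus(m, n), plus(n, m), plus(n, n).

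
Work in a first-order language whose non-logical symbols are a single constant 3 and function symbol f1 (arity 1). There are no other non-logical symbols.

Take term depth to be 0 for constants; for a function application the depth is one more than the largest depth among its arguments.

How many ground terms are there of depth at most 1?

2

Write N_k for the number of ground terms of depth ≤ k. A term of depth ≤ k is either a constant or a function symbol applied to arguments of depth ≤ k−1, so N_k = 1 + N_{k-1}.
N_0 = 1
N_1 = 1 + 1 = 2
Explicitly: 3, f1(3).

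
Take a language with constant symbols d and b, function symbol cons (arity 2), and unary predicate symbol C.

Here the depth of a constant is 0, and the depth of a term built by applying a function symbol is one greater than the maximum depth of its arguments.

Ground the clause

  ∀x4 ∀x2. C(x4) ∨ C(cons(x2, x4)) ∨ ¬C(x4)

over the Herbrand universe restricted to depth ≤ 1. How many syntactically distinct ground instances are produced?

Ground terms of depth ≤ 1:
  If N_k denotes the number of depth-≤k ground terms, the 2 constants give N_0 = 2, and each function symbol of arity r contributes N_{k-1}^r new terms at level k: N_k = 2 + N_{k-1}^2.
  N_0 = 2
  N_1 = 2 + 2^2 = 6
  Explicitly: d, b, cons(d, d), cons(d, b), cons(b, d), cons(b, b).
So there are 6 ground terms available for substitution.
The body mentions every one of the 2 quantified variables; since ground terms form a free algebra, no two substitutions collapse to the same formula.
Number of ground instances = 6^2 = 36.

36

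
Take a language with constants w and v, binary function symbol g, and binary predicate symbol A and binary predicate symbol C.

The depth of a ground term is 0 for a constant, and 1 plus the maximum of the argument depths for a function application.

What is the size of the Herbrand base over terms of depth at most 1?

First count ground terms of depth ≤ 1.
Write N_k for the number of ground terms of depth ≤ k. A term of depth ≤ k is either a constant or a function symbol applied to arguments of depth ≤ k−1, so N_k = 2 + N_{k-1}^2.
N_0 = 2
N_1 = 2 + 2^2 = 6
Explicitly: w, v, g(w, w), g(w, v), g(v, w), g(v, v).
So |H| = 6.
For each predicate symbol, the number of ground atoms is |H| raised to its arity; summing:
  A: 6^2 = 36;  C: 6^2 = 36
Total ground atoms: 36 + 36 = 72.

72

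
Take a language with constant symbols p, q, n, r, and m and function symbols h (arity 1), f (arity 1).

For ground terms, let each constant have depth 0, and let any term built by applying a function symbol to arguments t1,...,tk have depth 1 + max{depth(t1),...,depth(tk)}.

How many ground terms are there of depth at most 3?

75

Let N_k count ground terms of depth at most k. Each non-constant term of depth ≤ k is some function symbol applied to depth-≤(k−1) arguments, giving N_k = 5 + N_{k-1} + N_{k-1}.
N_0 = 5
N_1 = 5 + 5 + 5 = 15
N_2 = 5 + 15 + 15 = 35
N_3 = 5 + 35 + 35 = 75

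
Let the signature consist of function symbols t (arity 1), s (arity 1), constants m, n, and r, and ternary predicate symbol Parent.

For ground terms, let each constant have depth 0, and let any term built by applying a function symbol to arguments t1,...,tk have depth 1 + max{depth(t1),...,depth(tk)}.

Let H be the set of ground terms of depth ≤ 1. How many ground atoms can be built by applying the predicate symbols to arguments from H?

First count ground terms of depth ≤ 1.
Let N_k count ground terms of depth at most k. Each non-constant term of depth ≤ k is some function symbol applied to depth-≤(k−1) arguments, giving N_k = 3 + N_{k-1} + N_{k-1}.
N_0 = 3
N_1 = 3 + 3 + 3 = 9
So |H| = 9.
For each predicate symbol, the number of ground atoms is |H| raised to its arity; summing:
  Parent: 9^3 = 729
Total ground atoms: 729.

729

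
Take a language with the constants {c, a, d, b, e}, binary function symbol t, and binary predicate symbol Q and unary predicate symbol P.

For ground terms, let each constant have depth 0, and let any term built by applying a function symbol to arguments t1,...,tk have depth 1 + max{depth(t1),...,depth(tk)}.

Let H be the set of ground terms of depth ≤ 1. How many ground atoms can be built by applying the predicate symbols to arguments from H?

930

First count ground terms of depth ≤ 1.
Let N_k count ground terms of depth at most k. Each non-constant term of depth ≤ k is some function symbol applied to depth-≤(k−1) arguments, giving N_k = 5 + N_{k-1}^2.
N_0 = 5
N_1 = 5 + 5^2 = 30
So |H| = 30.
For each predicate symbol, the number of ground atoms is |H| raised to its arity; summing:
  Q: 30^2 = 900;  P: 30
Total ground atoms: 900 + 30 = 930.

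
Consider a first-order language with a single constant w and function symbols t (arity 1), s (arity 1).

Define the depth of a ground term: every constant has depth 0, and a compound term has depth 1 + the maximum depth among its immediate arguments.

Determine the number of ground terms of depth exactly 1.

2

Write N_k for the number of ground terms of depth ≤ k. A term of depth ≤ k is either a constant or a function symbol applied to arguments of depth ≤ k−1, so N_k = 1 + N_{k-1} + N_{k-1}.
N_0 = 1
N_1 = 1 + 1 + 1 = 3
Terms of depth exactly 1: N_1 − N_0 = 3 − 1 = 2.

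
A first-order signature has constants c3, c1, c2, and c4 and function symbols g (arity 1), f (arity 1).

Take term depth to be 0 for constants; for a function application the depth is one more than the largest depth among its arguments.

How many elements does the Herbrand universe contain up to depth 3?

Let N_k = |{terms of depth ≤ k}|. Then N_0 = 4 and N_k = 4 + N_{k-1} + N_{k-1} for k ≥ 1 (one summand per function symbol, arity giving the exponent).
N_0 = 4
N_1 = 4 + 4 + 4 = 12
N_2 = 4 + 12 + 12 = 28
N_3 = 4 + 28 + 28 = 60

60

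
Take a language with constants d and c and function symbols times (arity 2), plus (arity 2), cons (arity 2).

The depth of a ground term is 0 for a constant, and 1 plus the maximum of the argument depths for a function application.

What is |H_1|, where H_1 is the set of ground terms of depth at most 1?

14

Count level by level. With function symbols times/2, plus/2, cons/2, the terms of depth ≤ k are the 2 constants together with each function applied to depth-≤(k−1) tuples, so N_k = 2 + N_{k-1}^2 + N_{k-1}^2 + N_{k-1}^2.
N_0 = 2
N_1 = 2 + 2^2 + 2^2 + 2^2 = 14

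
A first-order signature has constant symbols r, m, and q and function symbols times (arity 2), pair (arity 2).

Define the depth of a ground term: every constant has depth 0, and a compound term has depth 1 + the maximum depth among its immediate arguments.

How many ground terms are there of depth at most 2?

If N_k denotes the number of depth-≤k ground terms, the 3 constants give N_0 = 3, and each function symbol of arity r contributes N_{k-1}^r new terms at level k: N_k = 3 + N_{k-1}^2 + N_{k-1}^2.
N_0 = 3
N_1 = 3 + 3^2 + 3^2 = 21
N_2 = 3 + 21^2 + 21^2 = 885

885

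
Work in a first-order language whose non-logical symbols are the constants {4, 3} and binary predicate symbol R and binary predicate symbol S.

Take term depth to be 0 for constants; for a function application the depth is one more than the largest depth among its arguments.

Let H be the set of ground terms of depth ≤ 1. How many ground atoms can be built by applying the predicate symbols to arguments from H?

First count ground terms of depth ≤ 1.
With no function symbols every ground term is a constant, so there are exactly 2 ground terms at every depth bound.
N_0 = 2
N_1 = 2
Explicitly: 4, 3.
So |H| = 2.
Each predicate of arity r yields |H|^r ground atoms (one per choice of an r-tuple from H):
  R: 2^2 = 4;  S: 2^2 = 4
Total ground atoms: 4 + 4 = 8.

8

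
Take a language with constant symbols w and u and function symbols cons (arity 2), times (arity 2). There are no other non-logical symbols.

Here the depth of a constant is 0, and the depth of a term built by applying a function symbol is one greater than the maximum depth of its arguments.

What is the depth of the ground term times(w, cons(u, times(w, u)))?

3

depth(times(w, u)) = 1 + max(0, 0) = 1
depth(cons(u, times(w, u))) = 1 + max(0, 1) = 2
depth(times(w, cons(u, times(w, u)))) = 1 + max(0, 2) = 3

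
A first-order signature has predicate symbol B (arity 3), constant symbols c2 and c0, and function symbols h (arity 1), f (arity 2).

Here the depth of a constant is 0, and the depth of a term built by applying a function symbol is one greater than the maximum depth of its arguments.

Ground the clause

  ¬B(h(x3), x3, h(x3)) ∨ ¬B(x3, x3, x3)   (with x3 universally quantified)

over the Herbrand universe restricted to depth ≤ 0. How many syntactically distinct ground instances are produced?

2

Ground terms of depth ≤ 0:
  Let N_k count ground terms of depth at most k. Each non-constant term of depth ≤ k is some function symbol applied to depth-≤(k−1) arguments, giving N_k = 2 + N_{k-1} + N_{k-1}^2.
  N_0 = 2
  Explicitly: c2, c0.
So there are 2 ground terms available for substitution.
The variable x3 ranges independently over the available ground terms, and distinct assignments produce distinct instances.
Number of ground instances = 2.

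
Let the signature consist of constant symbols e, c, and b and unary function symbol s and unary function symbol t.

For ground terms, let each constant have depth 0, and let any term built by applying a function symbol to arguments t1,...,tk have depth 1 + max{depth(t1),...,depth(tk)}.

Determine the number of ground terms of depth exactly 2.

Let N_k = |{terms of depth ≤ k}|. Then N_0 = 3 and N_k = 3 + N_{k-1} + N_{k-1} for k ≥ 1 (one summand per function symbol, arity giving the exponent).
N_0 = 3
N_1 = 3 + 3 + 3 = 9
N_2 = 3 + 9 + 9 = 21
Terms of depth exactly 2: N_2 − N_1 = 21 − 9 = 12.

12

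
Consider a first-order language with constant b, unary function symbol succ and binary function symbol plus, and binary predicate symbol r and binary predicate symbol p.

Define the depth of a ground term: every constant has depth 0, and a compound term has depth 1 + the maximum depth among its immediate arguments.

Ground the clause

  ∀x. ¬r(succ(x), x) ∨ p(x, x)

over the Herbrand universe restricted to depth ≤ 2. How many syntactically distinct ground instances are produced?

13

Ground terms of depth ≤ 2:
  Let N_k count ground terms of depth at most k. Each non-constant term of depth ≤ k is some function symbol applied to depth-≤(k−1) arguments, giving N_k = 1 + N_{k-1} + N_{k-1}^2.
  N_0 = 1
  N_1 = 1 + 1 + 1^2 = 3
  N_2 = 1 + 3 + 3^2 = 13
So there are 13 ground terms available for substitution.
There is 1 variable to instantiate (x),  occurring in at least one literal, so different choices give different ground instances.
Number of ground instances = 13.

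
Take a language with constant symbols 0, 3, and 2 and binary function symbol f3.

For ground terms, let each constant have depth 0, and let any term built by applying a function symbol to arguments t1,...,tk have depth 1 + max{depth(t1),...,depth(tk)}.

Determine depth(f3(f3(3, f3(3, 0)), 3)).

3

depth(f3(3, 0)) = 1 + max(0, 0) = 1
depth(f3(3, f3(3, 0))) = 1 + max(0, 1) = 2
depth(f3(f3(3, f3(3, 0)), 3)) = 1 + max(2, 0) = 3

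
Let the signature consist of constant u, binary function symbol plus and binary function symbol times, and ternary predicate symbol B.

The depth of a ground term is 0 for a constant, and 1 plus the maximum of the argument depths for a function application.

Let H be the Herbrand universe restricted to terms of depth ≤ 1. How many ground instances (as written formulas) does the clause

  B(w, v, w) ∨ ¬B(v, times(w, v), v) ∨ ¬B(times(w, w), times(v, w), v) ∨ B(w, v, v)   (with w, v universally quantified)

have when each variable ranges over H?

9

Ground terms of depth ≤ 1:
  Write N_k for the number of ground terms of depth ≤ k. A term of depth ≤ k is either a constant or a function symbol applied to arguments of depth ≤ k−1, so N_k = 1 + N_{k-1}^2 + N_{k-1}^2.
  N_0 = 1
  N_1 = 1 + 1^2 + 1^2 = 3
  Explicitly: u, plus(u, u), times(u, u).
So there are 3 ground terms available for substitution.
The body mentions every one of the 2 quantified variables; since ground terms form a free algebra, no two substitutions collapse to the same formula.
Number of ground instances = 3^2 = 9.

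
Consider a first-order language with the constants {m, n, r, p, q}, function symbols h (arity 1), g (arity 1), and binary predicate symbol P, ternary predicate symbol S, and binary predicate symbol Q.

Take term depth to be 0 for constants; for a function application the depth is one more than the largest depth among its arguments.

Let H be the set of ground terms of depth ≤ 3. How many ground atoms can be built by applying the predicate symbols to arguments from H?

433125

First count ground terms of depth ≤ 3.
Write N_k for the number of ground terms of depth ≤ k. A term of depth ≤ k is either a constant or a function symbol applied to arguments of depth ≤ k−1, so N_k = 5 + N_{k-1} + N_{k-1}.
N_0 = 5
N_1 = 5 + 5 + 5 = 15
N_2 = 5 + 15 + 15 = 35
N_3 = 5 + 35 + 35 = 75
So |H| = 75.
Ground atoms are formed by filling each argument slot of a predicate with a term from H, so an r-ary predicate gives |H|^r atoms:
  P: 75^2 = 5625;  S: 75^3 = 421875;  Q: 75^2 = 5625
Total ground atoms: 5625 + 421875 + 5625 = 433125.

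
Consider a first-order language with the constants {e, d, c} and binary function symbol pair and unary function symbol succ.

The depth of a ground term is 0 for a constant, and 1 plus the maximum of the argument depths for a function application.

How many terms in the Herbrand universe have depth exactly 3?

59052

Count level by level. With function symbols pair/2, succ/1, the terms of depth ≤ k are the 3 constants together with each function applied to depth-≤(k−1) tuples, so N_k = 3 + N_{k-1}^2 + N_{k-1}.
N_0 = 3
N_1 = 3 + 3^2 + 3 = 15
N_2 = 3 + 15^2 + 15 = 243
N_3 = 3 + 243^2 + 243 = 59295
Terms of depth exactly 3: N_3 − N_2 = 59295 − 243 = 59052.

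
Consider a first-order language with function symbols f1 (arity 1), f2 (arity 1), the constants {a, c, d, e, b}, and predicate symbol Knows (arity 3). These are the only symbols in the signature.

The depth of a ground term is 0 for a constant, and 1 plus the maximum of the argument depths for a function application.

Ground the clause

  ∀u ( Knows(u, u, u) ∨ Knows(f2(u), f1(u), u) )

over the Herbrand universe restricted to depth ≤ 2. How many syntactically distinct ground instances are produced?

Ground terms of depth ≤ 2:
  Count level by level. With function symbols f1/1, f2/1, the terms of depth ≤ k are the 5 constants together with each function applied to depth-≤(k−1) tuples, so N_k = 5 + N_{k-1} + N_{k-1}.
  N_0 = 5
  N_1 = 5 + 5 + 5 = 15
  N_2 = 5 + 15 + 15 = 35
So there are 35 ground terms available for substitution.
The variable u ranges independently over the available ground terms, and distinct assignments produce distinct instances.
Number of ground instances = 35.

35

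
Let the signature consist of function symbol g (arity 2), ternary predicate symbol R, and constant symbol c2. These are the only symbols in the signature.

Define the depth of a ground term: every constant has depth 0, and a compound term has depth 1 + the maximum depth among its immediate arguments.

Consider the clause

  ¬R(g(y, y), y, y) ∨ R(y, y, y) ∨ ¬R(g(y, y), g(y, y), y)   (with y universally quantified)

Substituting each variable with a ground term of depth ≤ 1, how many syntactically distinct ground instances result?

Ground terms of depth ≤ 1:
  Let N_k = |{terms of depth ≤ k}|. Then N_0 = 1 and N_k = 1 + N_{k-1}^2 for k ≥ 1 (one summand per function symbol, arity giving the exponent).
  N_0 = 1
  N_1 = 1 + 1^2 = 2
  Explicitly: c2, g(c2, c2).
So there are 2 ground terms available for substitution.
The clause has 1 distinct variable (y), which appears in the body. In the free term algebra distinct substitutions yield syntactically distinct ground instances.
Number of ground instances = 2.

2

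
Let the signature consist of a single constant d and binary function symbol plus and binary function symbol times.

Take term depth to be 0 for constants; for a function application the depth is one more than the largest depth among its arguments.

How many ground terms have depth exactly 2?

If N_k denotes the number of depth-≤k ground terms, the 1 constant gives N_0 = 1, and each function symbol of arity r contributes N_{k-1}^r new terms at level k: N_k = 1 + N_{k-1}^2 + N_{k-1}^2.
N_0 = 1
N_1 = 1 + 1^2 + 1^2 = 3
N_2 = 1 + 3^2 + 3^2 = 19
Terms of depth exactly 2: N_2 − N_1 = 19 − 3 = 16.

16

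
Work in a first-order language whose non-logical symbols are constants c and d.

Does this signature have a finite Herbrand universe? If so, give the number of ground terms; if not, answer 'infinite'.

2

There are no function symbols, so every ground term is one of the 2 constants.
The Herbrand universe is {c, d}, which is finite with 2 elements.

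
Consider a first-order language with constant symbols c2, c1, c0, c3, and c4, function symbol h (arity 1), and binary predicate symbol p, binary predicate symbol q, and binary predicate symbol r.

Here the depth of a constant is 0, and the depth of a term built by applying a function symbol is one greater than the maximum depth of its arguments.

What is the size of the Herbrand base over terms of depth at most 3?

1200

First count ground terms of depth ≤ 3.
Count level by level. With function symbols h/1, the terms of depth ≤ k are the 5 constants together with each function applied to depth-≤(k−1) tuples, so N_k = 5 + N_{k-1}.
N_0 = 5
N_1 = 5 + 5 = 10
N_2 = 5 + 10 = 15
N_3 = 5 + 15 = 20
So |H| = 20.
A ground atom is a predicate applied to a tuple of terms from H, so the count is the sum over predicates of |H|^arity:
  p: 20^2 = 400;  q: 20^2 = 400;  r: 20^2 = 400
Total ground atoms: 400 + 400 + 400 = 1200.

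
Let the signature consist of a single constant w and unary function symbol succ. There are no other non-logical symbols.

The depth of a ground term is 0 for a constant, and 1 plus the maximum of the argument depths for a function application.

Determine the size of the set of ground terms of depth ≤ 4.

Let N_k count ground terms of depth at most k. Each non-constant term of depth ≤ k is some function symbol applied to depth-≤(k−1) arguments, giving N_k = 1 + N_{k-1}.
N_0 = 1
N_1 = 1 + 1 = 2
N_2 = 1 + 2 = 3
N_3 = 1 + 3 = 4
N_4 = 1 + 4 = 5

5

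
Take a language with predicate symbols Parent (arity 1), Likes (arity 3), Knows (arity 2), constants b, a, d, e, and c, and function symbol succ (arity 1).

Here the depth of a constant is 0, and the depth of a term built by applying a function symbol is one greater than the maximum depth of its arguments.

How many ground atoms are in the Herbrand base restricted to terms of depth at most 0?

155

First count ground terms of depth ≤ 0.
Let N_k count ground terms of depth at most k. Each non-constant term of depth ≤ k is some function symbol applied to depth-≤(k−1) arguments, giving N_k = 5 + N_{k-1}.
N_0 = 5
Explicitly: b, a, d, e, c.
So |H| = 5.
Each predicate of arity r yields |H|^r ground atoms (one per choice of an r-tuple from H):
  Parent: 5;  Likes: 5^3 = 125;  Knows: 5^2 = 25
Total ground atoms: 5 + 125 + 25 = 155.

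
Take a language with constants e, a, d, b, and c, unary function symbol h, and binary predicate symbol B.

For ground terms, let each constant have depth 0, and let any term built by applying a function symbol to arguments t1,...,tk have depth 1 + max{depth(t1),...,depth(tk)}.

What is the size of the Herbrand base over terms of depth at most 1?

First count ground terms of depth ≤ 1.
Let N_k = |{terms of depth ≤ k}|. Then N_0 = 5 and N_k = 5 + N_{k-1} for k ≥ 1 (one summand per function symbol, arity giving the exponent).
N_0 = 5
N_1 = 5 + 5 = 10
So |H| = 10.
For each predicate symbol, the number of ground atoms is |H| raised to its arity; summing:
  B: 10^2 = 100
Total ground atoms: 100.

100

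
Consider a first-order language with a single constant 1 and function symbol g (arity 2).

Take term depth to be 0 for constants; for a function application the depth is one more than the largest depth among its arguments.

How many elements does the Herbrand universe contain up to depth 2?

5

Write N_k for the number of ground terms of depth ≤ k. A term of depth ≤ k is either a constant or a function symbol applied to arguments of depth ≤ k−1, so N_k = 1 + N_{k-1}^2.
N_0 = 1
N_1 = 1 + 1^2 = 2
N_2 = 1 + 2^2 = 5
Explicitly: 1, g(1, 1), g(1, g(1, 1)), g(g(1, 1), 1), g(g(1, 1), g(1, 1)).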